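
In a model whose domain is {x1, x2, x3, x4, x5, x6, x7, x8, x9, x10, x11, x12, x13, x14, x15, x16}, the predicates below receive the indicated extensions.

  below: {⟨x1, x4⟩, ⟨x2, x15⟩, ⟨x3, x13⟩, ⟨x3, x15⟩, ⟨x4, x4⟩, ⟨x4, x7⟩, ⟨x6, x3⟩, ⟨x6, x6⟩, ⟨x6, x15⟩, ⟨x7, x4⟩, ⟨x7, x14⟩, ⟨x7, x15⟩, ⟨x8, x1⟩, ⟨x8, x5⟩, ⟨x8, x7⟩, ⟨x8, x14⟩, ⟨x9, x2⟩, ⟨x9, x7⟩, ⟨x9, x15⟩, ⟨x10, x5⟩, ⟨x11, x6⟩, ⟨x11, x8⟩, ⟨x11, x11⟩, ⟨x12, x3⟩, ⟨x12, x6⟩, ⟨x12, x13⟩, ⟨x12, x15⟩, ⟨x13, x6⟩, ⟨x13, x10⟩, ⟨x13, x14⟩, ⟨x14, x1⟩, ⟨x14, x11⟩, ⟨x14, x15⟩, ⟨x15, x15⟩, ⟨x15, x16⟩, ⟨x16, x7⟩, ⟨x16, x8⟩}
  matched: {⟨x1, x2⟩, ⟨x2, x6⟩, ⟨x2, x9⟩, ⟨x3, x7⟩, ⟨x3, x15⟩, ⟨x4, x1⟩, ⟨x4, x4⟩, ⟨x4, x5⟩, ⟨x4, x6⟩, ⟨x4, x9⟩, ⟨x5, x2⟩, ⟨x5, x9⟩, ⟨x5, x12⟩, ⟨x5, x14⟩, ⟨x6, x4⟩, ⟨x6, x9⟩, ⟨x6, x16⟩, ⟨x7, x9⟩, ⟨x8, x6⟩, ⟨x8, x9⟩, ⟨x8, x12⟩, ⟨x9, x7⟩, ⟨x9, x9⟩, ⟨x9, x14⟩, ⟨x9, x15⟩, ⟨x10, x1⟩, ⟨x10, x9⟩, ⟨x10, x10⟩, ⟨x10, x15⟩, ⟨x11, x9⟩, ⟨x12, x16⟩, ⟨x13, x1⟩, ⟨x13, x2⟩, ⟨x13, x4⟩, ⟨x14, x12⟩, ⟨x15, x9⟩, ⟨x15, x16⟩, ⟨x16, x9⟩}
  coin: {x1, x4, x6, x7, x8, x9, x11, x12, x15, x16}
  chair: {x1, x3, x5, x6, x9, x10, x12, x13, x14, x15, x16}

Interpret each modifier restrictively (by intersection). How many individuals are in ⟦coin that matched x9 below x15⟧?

4

⟦that matched x9⟧ = {x : ⟨x, x9⟩ ∈ ⟦matched⟧} = {x2, x4, x5, x6, x7, x8, x9, x10, x11, x15, x16}
⟦below x15⟧ = {x : ⟨x, x15⟩ ∈ ⟦below⟧} = {x2, x3, x6, x7, x9, x12, x14, x15}
⟦coin⟧ = {x1, x4, x6, x7, x8, x9, x11, x12, x15, x16}
… ∩ ⟦that matched x9⟧ = {x1, x4, x6, x7, x8, x9, x11, x12, x15, x16} ∩ {x2, x4, x5, x6, x7, x8, x9, x10, x11, x15, x16} = {x4, x6, x7, x8, x9, x11, x15, x16}
… ∩ ⟦below x15⟧ = {x4, x6, x7, x8, x9, x11, x15, x16} ∩ {x2, x3, x6, x7, x9, x12, x14, x15} = {x6, x7, x9, x15}
⟦coin that matched x9 below x15⟧ = {x6, x7, x9, x15}, so the cardinality is 4.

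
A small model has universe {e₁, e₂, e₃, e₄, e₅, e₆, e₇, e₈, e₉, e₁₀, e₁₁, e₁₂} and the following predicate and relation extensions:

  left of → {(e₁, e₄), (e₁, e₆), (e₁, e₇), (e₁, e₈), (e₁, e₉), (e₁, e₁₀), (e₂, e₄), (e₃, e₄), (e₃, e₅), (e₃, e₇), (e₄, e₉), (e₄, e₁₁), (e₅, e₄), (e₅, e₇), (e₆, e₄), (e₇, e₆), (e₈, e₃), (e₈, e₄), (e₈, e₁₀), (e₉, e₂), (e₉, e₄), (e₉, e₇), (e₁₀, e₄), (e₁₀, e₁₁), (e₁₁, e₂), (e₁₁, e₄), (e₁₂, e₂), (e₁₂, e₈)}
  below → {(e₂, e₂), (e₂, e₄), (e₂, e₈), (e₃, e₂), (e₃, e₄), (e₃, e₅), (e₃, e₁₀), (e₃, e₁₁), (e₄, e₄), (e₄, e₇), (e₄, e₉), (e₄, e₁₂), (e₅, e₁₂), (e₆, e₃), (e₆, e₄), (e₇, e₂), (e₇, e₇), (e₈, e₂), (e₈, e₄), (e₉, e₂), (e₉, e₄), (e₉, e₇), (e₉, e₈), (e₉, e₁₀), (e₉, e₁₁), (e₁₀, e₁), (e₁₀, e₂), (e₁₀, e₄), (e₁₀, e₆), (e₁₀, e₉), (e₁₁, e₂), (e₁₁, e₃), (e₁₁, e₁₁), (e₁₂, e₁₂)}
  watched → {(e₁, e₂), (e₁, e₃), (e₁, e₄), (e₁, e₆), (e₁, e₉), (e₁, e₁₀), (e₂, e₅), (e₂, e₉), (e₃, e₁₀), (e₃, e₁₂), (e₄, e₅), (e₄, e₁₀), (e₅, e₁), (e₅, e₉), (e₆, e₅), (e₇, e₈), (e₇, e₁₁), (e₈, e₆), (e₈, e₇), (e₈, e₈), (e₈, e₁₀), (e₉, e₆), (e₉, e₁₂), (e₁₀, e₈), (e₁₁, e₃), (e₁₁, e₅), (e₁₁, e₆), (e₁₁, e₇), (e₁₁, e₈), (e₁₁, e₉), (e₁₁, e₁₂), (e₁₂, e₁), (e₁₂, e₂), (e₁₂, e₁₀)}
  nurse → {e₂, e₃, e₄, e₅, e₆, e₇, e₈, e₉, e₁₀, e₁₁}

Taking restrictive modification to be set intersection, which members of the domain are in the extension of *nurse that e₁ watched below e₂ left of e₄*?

{e₂, e₃, e₉, e₁₀}

⟦that e₁ watched⟧ = {x : ⟨e₁, x⟩ ∈ ⟦watched⟧} = {e₂, e₃, e₄, e₆, e₉, e₁₀}
⟦below e₂⟧ = {x : ⟨x, e₂⟩ ∈ ⟦below⟧} = {e₂, e₃, e₇, e₈, e₉, e₁₀, e₁₁}
⟦left of e₄⟧ = {x : ⟨x, e₄⟩ ∈ ⟦left of⟧} = {e₁, e₂, e₃, e₅, e₆, e₈, e₉, e₁₀, e₁₁}
⟦nurse⟧ = {e₂, e₃, e₄, e₅, e₆, e₇, e₈, e₉, e₁₀, e₁₁}
… ∩ ⟦that e₁ watched⟧ = {e₂, e₃, e₄, e₅, e₆, e₇, e₈, e₉, e₁₀, e₁₁} ∩ {e₂, e₃, e₄, e₆, e₉, e₁₀} = {e₂, e₃, e₄, e₆, e₉, e₁₀}
… ∩ ⟦below e₂⟧ = {e₂, e₃, e₄, e₆, e₉, e₁₀} ∩ {e₂, e₃, e₇, e₈, e₉, e₁₀, e₁₁} = {e₂, e₃, e₉, e₁₀}
… ∩ ⟦left of e₄⟧ = {e₂, e₃, e₉, e₁₀} ∩ {e₁, e₂, e₃, e₅, e₆, e₈, e₉, e₁₀, e₁₁} = {e₂, e₃, e₉, e₁₀}
So ⟦nurse that e₁ watched below e₂ left of e₄⟧ = {e₂, e₃, e₉, e₁₀}.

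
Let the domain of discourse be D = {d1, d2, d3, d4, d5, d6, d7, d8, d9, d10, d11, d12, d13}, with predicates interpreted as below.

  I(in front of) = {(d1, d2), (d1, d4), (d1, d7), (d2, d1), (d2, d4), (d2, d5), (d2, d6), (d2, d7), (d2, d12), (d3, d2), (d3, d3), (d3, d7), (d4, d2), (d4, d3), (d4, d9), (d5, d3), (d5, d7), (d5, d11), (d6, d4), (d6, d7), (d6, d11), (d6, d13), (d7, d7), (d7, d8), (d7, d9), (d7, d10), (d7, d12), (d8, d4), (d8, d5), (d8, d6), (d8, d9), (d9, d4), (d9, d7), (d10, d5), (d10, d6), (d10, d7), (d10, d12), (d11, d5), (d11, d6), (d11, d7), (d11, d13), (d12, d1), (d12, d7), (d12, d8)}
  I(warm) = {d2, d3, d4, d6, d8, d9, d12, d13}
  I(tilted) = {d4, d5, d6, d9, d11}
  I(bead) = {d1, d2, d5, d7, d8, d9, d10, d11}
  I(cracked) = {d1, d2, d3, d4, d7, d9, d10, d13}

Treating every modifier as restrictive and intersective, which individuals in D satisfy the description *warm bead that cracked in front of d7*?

{d2, d9}

⟦that cracked⟧ = ⟦cracked⟧ = {d1, d2, d3, d4, d7, d9, d10, d13}
⟦in front of d7⟧ = {x : ⟨x, d7⟩ ∈ ⟦in front of⟧} = {d1, d2, d3, d5, d6, d7, d9, d10, d11, d12}
⟦bead⟧ = {d1, d2, d5, d7, d8, d9, d10, d11}
… ∩ ⟦that cracked⟧ = {d1, d2, d5, d7, d8, d9, d10, d11} ∩ {d1, d2, d3, d4, d7, d9, d10, d13} = {d1, d2, d7, d9, d10}
… ∩ ⟦in front of d7⟧ = {d1, d2, d7, d9, d10} ∩ {d1, d2, d3, d5, d6, d7, d9, d10, d11, d12} = {d1, d2, d7, d9, d10}
… ∩ ⟦warm⟧ = {d1, d2, d7, d9, d10} ∩ {d2, d3, d4, d6, d8, d9, d12, d13} = {d2, d9}
So ⟦warm bead that cracked in front of d7⟧ = {d2, d9}.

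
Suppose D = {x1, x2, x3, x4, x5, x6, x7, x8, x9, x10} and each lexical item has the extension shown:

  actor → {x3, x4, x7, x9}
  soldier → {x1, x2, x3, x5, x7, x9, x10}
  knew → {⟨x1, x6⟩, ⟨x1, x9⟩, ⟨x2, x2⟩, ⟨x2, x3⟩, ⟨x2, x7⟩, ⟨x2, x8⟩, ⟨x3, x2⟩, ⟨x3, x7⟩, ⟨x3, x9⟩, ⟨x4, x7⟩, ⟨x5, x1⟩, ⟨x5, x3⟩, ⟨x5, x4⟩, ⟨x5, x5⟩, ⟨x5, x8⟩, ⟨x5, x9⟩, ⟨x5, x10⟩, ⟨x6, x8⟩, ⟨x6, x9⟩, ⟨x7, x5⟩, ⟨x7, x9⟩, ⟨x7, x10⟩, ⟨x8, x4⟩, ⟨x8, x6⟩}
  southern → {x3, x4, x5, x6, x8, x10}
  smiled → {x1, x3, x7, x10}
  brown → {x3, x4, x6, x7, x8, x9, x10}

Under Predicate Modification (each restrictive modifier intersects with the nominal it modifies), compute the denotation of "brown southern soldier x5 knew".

{x3, x10}

⟦x5 knew⟧ = {x : ⟨x5, x⟩ ∈ ⟦knew⟧} = {x1, x3, x4, x5, x8, x9, x10}
⟦soldier⟧ = {x1, x2, x3, x5, x7, x9, x10}
… ∩ ⟦x5 knew⟧ = {x1, x2, x3, x5, x7, x9, x10} ∩ {x1, x3, x4, x5, x8, x9, x10} = {x1, x3, x5, x9, x10}
… ∩ ⟦brown⟧ = {x1, x3, x5, x9, x10} ∩ {x3, x4, x6, x7, x8, x9, x10} = {x3, x9, x10}
… ∩ ⟦southern⟧ = {x3, x9, x10} ∩ {x3, x4, x5, x6, x8, x10} = {x3, x10}
So ⟦brown southern soldier x5 knew⟧ = {x3, x10}.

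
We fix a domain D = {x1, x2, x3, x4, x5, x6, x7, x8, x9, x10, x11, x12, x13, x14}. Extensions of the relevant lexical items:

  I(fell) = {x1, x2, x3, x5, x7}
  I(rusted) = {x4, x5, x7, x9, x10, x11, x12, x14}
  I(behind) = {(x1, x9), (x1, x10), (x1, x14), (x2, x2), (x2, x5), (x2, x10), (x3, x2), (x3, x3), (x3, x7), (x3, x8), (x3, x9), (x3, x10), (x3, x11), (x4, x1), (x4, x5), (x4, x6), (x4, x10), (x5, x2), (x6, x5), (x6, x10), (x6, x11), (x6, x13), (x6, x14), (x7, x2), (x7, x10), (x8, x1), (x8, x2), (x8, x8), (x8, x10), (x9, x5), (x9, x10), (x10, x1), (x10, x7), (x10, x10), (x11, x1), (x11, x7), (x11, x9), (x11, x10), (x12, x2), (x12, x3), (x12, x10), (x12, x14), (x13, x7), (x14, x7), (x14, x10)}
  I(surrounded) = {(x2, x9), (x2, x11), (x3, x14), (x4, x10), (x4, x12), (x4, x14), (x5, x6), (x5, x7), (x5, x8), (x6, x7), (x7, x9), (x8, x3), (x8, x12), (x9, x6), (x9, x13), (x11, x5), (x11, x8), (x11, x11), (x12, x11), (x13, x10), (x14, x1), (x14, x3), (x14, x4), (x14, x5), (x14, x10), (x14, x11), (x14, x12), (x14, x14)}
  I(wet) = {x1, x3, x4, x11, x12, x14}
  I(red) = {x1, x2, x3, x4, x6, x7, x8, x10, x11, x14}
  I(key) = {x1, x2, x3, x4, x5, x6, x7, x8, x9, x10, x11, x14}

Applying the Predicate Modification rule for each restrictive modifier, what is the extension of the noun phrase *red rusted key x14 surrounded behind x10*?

⟦x14 surrounded⟧ = {x : ⟨x14, x⟩ ∈ ⟦surrounded⟧} = {x1, x3, x4, x5, x10, x11, x12, x14}
⟦behind x10⟧ = {x : ⟨x, x10⟩ ∈ ⟦behind⟧} = {x1, x2, x3, x4, x6, x7, x8, x9, x10, x11, x12, x14}
⟦key⟧ = {x1, x2, x3, x4, x5, x6, x7, x8, x9, x10, x11, x14}
… ∩ ⟦x14 surrounded⟧ = {x1, x2, x3, x4, x5, x6, x7, x8, x9, x10, x11, x14} ∩ {x1, x3, x4, x5, x10, x11, x12, x14} = {x1, x3, x4, x5, x10, x11, x14}
… ∩ ⟦behind x10⟧ = {x1, x3, x4, x5, x10, x11, x14} ∩ {x1, x2, x3, x4, x6, x7, x8, x9, x10, x11, x12, x14} = {x1, x3, x4, x10, x11, x14}
… ∩ ⟦red⟧ = {x1, x3, x4, x10, x11, x14} ∩ {x1, x2, x3, x4, x6, x7, x8, x10, x11, x14} = {x1, x3, x4, x10, x11, x14}
… ∩ ⟦rusted⟧ = {x1, x3, x4, x10, x11, x14} ∩ {x4, x5, x7, x9, x10, x11, x12, x14} = {x4, x10, x11, x14}
So ⟦red rusted key x14 surrounded behind x10⟧ = {x4, x10, x11, x14}.

{x4, x10, x11, x14}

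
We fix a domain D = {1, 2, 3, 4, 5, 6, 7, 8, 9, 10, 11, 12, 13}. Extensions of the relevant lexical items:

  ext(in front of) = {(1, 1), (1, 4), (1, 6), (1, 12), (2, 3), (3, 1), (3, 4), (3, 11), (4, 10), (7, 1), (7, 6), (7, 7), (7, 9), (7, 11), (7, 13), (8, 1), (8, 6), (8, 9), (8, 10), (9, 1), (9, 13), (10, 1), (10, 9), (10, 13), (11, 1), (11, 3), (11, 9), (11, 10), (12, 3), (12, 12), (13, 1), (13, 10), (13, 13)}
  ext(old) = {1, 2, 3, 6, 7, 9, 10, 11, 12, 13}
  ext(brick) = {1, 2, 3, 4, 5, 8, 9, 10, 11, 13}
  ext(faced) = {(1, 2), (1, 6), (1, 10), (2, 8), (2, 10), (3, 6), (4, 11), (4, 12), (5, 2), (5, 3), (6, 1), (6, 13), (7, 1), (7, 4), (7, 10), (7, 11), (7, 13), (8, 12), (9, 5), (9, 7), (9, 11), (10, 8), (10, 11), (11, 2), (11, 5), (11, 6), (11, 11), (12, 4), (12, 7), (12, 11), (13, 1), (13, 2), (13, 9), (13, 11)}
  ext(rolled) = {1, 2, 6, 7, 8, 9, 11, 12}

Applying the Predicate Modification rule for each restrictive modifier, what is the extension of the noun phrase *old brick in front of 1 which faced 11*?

⟦in front of 1⟧ = {x : ⟨x, 1⟩ ∈ ⟦in front of⟧} = {1, 3, 7, 8, 9, 10, 11, 13}
⟦which faced 11⟧ = {x : ⟨x, 11⟩ ∈ ⟦faced⟧} = {4, 7, 9, 10, 11, 12, 13}
⟦brick⟧ = {1, 2, 3, 4, 5, 8, 9, 10, 11, 13}
… ∩ ⟦in front of 1⟧ = {1, 2, 3, 4, 5, 8, 9, 10, 11, 13} ∩ {1, 3, 7, 8, 9, 10, 11, 13} = {1, 3, 8, 9, 10, 11, 13}
… ∩ ⟦which faced 11⟧ = {1, 3, 8, 9, 10, 11, 13} ∩ {4, 7, 9, 10, 11, 12, 13} = {9, 10, 11, 13}
… ∩ ⟦old⟧ = {9, 10, 11, 13} ∩ {1, 2, 3, 6, 7, 9, 10, 11, 12, 13} = {9, 10, 11, 13}
So ⟦old brick in front of 1 which faced 11⟧ = {9, 10, 11, 13}.

{9, 10, 11, 13}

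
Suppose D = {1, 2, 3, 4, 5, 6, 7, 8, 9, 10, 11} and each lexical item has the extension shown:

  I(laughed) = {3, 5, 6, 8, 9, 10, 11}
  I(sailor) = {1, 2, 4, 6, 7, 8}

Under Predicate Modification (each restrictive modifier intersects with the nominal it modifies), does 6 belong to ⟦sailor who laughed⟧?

yes

⟦who laughed⟧ = ⟦laughed⟧ = {3, 5, 6, 8, 9, 10, 11}
⟦sailor⟧ = {1, 2, 4, 6, 7, 8}
… ∩ ⟦who laughed⟧ = {1, 2, 4, 6, 7, 8} ∩ {3, 5, 6, 8, 9, 10, 11} = {6, 8}
⟦sailor who laughed⟧ = {6, 8}; 6 ∈ this set.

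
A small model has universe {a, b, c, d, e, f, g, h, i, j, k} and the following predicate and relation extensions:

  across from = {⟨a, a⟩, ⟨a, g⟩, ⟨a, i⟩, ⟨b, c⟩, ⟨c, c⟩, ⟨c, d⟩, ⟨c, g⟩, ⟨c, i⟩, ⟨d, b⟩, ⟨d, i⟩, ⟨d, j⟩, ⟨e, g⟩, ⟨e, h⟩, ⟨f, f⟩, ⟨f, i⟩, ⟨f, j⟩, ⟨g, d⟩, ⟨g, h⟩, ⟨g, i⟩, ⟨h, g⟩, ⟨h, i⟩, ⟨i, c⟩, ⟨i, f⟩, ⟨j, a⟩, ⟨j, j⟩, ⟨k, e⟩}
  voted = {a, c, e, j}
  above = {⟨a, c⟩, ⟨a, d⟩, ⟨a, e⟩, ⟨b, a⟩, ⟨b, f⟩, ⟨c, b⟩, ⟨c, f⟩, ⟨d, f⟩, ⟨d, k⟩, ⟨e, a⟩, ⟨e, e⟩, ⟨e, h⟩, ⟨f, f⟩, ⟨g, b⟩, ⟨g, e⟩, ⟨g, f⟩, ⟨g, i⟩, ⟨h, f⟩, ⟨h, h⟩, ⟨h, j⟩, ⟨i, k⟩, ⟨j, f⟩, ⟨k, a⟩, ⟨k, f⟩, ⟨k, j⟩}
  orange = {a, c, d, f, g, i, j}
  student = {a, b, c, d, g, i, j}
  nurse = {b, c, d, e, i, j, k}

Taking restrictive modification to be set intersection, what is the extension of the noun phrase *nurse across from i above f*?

{c, d}

⟦across from i⟧ = {x : ⟨x, i⟩ ∈ ⟦across from⟧} = {a, c, d, f, g, h}
⟦above f⟧ = {x : ⟨x, f⟩ ∈ ⟦above⟧} = {b, c, d, f, g, h, j, k}
⟦nurse⟧ = {b, c, d, e, i, j, k}
… ∩ ⟦across from i⟧ = {b, c, d, e, i, j, k} ∩ {a, c, d, f, g, h} = {c, d}
… ∩ ⟦above f⟧ = {c, d} ∩ {b, c, d, f, g, h, j, k} = {c, d}
So ⟦nurse across from i above f⟧ = {c, d}.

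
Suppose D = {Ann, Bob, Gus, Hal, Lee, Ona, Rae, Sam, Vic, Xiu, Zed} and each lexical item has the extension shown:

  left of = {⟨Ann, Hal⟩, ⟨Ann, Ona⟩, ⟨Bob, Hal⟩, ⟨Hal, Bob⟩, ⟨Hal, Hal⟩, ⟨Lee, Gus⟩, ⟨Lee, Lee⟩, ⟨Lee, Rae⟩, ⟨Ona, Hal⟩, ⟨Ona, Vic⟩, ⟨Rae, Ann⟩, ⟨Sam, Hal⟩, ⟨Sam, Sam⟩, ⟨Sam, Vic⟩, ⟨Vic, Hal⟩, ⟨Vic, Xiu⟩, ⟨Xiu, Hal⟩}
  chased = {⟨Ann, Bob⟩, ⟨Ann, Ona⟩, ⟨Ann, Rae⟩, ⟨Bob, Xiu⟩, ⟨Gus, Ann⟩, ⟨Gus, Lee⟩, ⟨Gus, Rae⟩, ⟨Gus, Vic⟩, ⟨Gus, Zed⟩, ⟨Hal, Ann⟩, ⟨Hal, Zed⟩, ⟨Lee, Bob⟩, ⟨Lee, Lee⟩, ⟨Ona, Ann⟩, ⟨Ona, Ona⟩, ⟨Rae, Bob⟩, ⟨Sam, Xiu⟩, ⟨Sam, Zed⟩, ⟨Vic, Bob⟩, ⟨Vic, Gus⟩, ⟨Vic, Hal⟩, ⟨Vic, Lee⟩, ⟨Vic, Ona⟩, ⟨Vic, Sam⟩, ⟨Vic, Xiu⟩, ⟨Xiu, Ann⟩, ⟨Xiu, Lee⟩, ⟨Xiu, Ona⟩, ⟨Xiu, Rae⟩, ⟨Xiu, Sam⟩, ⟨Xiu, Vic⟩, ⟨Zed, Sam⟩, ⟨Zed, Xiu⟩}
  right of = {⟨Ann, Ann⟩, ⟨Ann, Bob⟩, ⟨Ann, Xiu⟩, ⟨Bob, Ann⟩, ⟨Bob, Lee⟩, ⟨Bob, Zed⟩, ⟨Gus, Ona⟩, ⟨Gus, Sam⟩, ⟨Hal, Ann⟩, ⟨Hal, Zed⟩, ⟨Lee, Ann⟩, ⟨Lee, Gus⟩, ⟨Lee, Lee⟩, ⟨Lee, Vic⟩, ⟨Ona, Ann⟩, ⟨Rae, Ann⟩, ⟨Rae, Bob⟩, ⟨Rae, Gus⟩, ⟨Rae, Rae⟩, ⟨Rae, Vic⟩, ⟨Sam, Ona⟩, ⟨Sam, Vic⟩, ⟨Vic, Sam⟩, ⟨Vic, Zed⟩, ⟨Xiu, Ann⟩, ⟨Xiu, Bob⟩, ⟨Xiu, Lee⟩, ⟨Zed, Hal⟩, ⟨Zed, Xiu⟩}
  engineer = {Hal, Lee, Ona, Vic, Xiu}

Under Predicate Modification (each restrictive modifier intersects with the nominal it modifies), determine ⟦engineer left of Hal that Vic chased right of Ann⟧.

⟦left of Hal⟧ = {x : ⟨x, Hal⟩ ∈ ⟦left of⟧} = {Ann, Bob, Hal, Ona, Sam, Vic, Xiu}
⟦that Vic chased⟧ = {x : ⟨Vic, x⟩ ∈ ⟦chased⟧} = {Bob, Gus, Hal, Lee, Ona, Sam, Xiu}
⟦right of Ann⟧ = {x : ⟨x, Ann⟩ ∈ ⟦right of⟧} = {Ann, Bob, Hal, Lee, Ona, Rae, Xiu}
⟦engineer⟧ = {Hal, Lee, Ona, Vic, Xiu}
… ∩ ⟦left of Hal⟧ = {Hal, Lee, Ona, Vic, Xiu} ∩ {Ann, Bob, Hal, Ona, Sam, Vic, Xiu} = {Hal, Ona, Vic, Xiu}
… ∩ ⟦that Vic chased⟧ = {Hal, Ona, Vic, Xiu} ∩ {Bob, Gus, Hal, Lee, Ona, Sam, Xiu} = {Hal, Ona, Xiu}
… ∩ ⟦right of Ann⟧ = {Hal, Ona, Xiu} ∩ {Ann, Bob, Hal, Lee, Ona, Rae, Xiu} = {Hal, Ona, Xiu}
So ⟦engineer left of Hal that Vic chased right of Ann⟧ = {Hal, Ona, Xiu}.

{Hal, Ona, Xiu}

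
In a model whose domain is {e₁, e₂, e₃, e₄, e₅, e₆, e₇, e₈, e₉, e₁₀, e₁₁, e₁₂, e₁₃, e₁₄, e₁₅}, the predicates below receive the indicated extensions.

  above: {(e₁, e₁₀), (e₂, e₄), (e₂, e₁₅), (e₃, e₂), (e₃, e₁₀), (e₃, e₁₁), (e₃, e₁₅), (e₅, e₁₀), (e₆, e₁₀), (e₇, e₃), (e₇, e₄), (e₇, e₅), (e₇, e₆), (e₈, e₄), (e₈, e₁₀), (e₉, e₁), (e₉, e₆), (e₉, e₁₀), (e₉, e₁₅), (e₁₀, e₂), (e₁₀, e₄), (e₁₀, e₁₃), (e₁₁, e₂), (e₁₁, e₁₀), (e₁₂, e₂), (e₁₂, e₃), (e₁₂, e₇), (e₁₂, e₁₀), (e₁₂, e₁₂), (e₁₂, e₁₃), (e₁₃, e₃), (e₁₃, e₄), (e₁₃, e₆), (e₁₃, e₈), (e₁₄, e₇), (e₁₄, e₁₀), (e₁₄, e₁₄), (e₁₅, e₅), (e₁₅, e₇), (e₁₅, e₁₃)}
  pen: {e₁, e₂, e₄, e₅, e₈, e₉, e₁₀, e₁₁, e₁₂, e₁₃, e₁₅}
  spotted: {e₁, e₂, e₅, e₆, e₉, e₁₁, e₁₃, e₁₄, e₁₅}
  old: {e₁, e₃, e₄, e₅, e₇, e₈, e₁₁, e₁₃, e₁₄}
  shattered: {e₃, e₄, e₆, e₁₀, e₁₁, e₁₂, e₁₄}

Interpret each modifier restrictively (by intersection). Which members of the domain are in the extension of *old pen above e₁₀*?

⟦above e₁₀⟧ = {x : ⟨x, e₁₀⟩ ∈ ⟦above⟧} = {e₁, e₃, e₅, e₆, e₈, e₉, e₁₁, e₁₂, e₁₄}
⟦pen⟧ = {e₁, e₂, e₄, e₅, e₈, e₉, e₁₀, e₁₁, e₁₂, e₁₃, e₁₅}
… ∩ ⟦above e₁₀⟧ = {e₁, e₂, e₄, e₅, e₈, e₉, e₁₀, e₁₁, e₁₂, e₁₃, e₁₅} ∩ {e₁, e₃, e₅, e₆, e₈, e₉, e₁₁, e₁₂, e₁₄} = {e₁, e₅, e₈, e₉, e₁₁, e₁₂}
… ∩ ⟦old⟧ = {e₁, e₅, e₈, e₉, e₁₁, e₁₂} ∩ {e₁, e₃, e₄, e₅, e₇, e₈, e₁₁, e₁₃, e₁₄} = {e₁, e₅, e₈, e₁₁}
So ⟦old pen above e₁₀⟧ = {e₁, e₅, e₈, e₁₁}.

{e₁, e₅, e₈, e₁₁}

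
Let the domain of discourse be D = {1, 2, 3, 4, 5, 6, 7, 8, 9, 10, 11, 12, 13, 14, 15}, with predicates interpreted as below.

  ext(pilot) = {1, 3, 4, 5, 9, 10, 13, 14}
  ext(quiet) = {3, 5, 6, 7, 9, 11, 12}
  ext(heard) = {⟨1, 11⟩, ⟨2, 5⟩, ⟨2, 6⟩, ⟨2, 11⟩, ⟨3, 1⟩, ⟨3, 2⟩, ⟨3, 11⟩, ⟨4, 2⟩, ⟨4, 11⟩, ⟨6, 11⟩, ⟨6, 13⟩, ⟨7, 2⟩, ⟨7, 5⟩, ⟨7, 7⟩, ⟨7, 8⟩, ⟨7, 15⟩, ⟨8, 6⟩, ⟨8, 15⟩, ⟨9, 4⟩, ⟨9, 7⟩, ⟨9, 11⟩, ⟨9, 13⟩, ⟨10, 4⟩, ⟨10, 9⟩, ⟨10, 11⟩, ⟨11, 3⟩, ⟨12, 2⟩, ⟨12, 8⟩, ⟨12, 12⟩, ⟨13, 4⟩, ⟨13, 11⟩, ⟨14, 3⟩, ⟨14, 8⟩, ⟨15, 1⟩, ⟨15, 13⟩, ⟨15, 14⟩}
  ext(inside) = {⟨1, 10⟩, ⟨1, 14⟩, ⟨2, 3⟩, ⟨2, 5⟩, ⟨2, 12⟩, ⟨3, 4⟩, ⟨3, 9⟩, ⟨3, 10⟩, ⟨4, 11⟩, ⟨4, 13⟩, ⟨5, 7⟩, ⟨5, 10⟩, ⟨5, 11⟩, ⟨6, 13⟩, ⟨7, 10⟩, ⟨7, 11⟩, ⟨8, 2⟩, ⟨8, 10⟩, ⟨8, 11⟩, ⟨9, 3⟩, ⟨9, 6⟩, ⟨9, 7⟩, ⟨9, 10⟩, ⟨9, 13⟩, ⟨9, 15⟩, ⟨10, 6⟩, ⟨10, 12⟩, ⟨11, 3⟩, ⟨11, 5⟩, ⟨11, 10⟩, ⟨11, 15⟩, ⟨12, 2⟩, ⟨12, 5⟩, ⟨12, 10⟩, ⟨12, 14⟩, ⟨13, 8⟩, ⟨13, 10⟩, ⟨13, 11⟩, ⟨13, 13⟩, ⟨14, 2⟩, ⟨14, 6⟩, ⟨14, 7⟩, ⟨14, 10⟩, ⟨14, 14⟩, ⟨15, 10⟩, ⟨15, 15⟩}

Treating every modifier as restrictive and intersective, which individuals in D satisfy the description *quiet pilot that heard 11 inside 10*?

{3, 9}

⟦that heard 11⟧ = {x : ⟨x, 11⟩ ∈ ⟦heard⟧} = {1, 2, 3, 4, 6, 9, 10, 13}
⟦inside 10⟧ = {x : ⟨x, 10⟩ ∈ ⟦inside⟧} = {1, 3, 5, 7, 8, 9, 11, 12, 13, 14, 15}
⟦pilot⟧ = {1, 3, 4, 5, 9, 10, 13, 14}
… ∩ ⟦that heard 11⟧ = {1, 3, 4, 5, 9, 10, 13, 14} ∩ {1, 2, 3, 4, 6, 9, 10, 13} = {1, 3, 4, 9, 10, 13}
… ∩ ⟦inside 10⟧ = {1, 3, 4, 9, 10, 13} ∩ {1, 3, 5, 7, 8, 9, 11, 12, 13, 14, 15} = {1, 3, 9, 13}
… ∩ ⟦quiet⟧ = {1, 3, 9, 13} ∩ {3, 5, 6, 7, 9, 11, 12} = {3, 9}
So ⟦quiet pilot that heard 11 inside 10⟧ = {3, 9}.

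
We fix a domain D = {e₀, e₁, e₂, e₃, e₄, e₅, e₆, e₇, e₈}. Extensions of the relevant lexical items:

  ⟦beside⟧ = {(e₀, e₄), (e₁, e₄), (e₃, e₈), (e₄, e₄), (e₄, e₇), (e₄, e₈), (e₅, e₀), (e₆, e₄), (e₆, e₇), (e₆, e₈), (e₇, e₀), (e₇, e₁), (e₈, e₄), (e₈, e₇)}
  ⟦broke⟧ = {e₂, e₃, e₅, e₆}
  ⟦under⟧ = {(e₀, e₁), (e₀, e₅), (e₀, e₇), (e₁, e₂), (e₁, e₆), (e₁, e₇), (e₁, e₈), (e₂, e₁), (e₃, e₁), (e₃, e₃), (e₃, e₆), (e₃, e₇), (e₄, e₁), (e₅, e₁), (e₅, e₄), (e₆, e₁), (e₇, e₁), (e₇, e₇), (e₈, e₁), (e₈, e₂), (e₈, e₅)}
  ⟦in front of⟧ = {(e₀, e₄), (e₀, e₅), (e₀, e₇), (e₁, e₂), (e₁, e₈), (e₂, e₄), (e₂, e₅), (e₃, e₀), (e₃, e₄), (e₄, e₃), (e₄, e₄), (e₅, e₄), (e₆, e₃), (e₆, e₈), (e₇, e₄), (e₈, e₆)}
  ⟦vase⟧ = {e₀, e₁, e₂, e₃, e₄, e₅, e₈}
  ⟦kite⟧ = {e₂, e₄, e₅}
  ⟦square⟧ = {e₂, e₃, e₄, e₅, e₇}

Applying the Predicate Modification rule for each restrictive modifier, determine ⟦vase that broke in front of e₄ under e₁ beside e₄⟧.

⟦that broke⟧ = ⟦broke⟧ = {e₂, e₃, e₅, e₆}
⟦in front of e₄⟧ = {x : ⟨x, e₄⟩ ∈ ⟦in front of⟧} = {e₀, e₂, e₃, e₄, e₅, e₇}
⟦under e₁⟧ = {x : ⟨x, e₁⟩ ∈ ⟦under⟧} = {e₀, e₂, e₃, e₄, e₅, e₆, e₇, e₈}
⟦beside e₄⟧ = {x : ⟨x, e₄⟩ ∈ ⟦beside⟧} = {e₀, e₁, e₄, e₆, e₈}
⟦vase⟧ = {e₀, e₁, e₂, e₃, e₄, e₅, e₈}
… ∩ ⟦that broke⟧ = {e₀, e₁, e₂, e₃, e₄, e₅, e₈} ∩ {e₂, e₃, e₅, e₆} = {e₂, e₃, e₅}
… ∩ ⟦in front of e₄⟧ = {e₂, e₃, e₅} ∩ {e₀, e₂, e₃, e₄, e₅, e₇} = {e₂, e₃, e₅}
… ∩ ⟦under e₁⟧ = {e₂, e₃, e₅} ∩ {e₀, e₂, e₃, e₄, e₅, e₆, e₇, e₈} = {e₂, e₃, e₅}
… ∩ ⟦beside e₄⟧ = {e₂, e₃, e₅} ∩ {e₀, e₁, e₄, e₆, e₈} = ∅
So ⟦vase that broke in front of e₄ under e₁ beside e₄⟧ = {}.

{}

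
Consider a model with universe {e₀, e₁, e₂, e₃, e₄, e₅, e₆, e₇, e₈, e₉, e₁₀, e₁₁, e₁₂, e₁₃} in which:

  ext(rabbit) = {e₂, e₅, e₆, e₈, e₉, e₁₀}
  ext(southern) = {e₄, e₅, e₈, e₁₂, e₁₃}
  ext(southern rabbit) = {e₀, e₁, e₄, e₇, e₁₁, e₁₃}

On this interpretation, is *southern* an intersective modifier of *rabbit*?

no

⟦southern⟧ ∩ ⟦rabbit⟧ = {e₄, e₅, e₈, e₁₂, e₁₃} ∩ {e₂, e₅, e₆, e₈, e₉, e₁₀} = {e₅, e₈}
Observed ⟦southern rabbit⟧ = {e₀, e₁, e₄, e₇, e₁₁, e₁₃}.
These differ, so the modifier is not intersective in this model.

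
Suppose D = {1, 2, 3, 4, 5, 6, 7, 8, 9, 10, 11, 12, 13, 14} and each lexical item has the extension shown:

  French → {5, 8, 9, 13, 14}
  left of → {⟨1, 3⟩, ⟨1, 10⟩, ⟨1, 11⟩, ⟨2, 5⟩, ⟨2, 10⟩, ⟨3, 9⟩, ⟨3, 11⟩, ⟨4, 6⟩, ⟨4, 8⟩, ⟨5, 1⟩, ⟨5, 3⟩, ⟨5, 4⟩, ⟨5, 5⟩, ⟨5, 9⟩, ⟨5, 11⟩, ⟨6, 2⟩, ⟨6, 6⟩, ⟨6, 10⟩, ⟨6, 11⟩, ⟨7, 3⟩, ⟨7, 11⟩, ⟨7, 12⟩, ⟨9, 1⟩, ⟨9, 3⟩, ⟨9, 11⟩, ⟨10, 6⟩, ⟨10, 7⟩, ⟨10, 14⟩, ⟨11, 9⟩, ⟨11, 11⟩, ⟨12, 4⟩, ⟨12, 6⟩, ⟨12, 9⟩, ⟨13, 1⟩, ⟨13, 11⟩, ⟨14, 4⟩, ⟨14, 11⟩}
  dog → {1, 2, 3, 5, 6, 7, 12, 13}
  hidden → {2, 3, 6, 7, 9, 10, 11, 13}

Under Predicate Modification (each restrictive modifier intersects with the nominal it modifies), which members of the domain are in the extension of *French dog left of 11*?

{5, 13}

⟦left of 11⟧ = {x : ⟨x, 11⟩ ∈ ⟦left of⟧} = {1, 3, 5, 6, 7, 9, 11, 13, 14}
⟦dog⟧ = {1, 2, 3, 5, 6, 7, 12, 13}
… ∩ ⟦left of 11⟧ = {1, 2, 3, 5, 6, 7, 12, 13} ∩ {1, 3, 5, 6, 7, 9, 11, 13, 14} = {1, 3, 5, 6, 7, 13}
… ∩ ⟦French⟧ = {1, 3, 5, 6, 7, 13} ∩ {5, 8, 9, 13, 14} = {5, 13}
So ⟦French dog left of 11⟧ = {5, 13}.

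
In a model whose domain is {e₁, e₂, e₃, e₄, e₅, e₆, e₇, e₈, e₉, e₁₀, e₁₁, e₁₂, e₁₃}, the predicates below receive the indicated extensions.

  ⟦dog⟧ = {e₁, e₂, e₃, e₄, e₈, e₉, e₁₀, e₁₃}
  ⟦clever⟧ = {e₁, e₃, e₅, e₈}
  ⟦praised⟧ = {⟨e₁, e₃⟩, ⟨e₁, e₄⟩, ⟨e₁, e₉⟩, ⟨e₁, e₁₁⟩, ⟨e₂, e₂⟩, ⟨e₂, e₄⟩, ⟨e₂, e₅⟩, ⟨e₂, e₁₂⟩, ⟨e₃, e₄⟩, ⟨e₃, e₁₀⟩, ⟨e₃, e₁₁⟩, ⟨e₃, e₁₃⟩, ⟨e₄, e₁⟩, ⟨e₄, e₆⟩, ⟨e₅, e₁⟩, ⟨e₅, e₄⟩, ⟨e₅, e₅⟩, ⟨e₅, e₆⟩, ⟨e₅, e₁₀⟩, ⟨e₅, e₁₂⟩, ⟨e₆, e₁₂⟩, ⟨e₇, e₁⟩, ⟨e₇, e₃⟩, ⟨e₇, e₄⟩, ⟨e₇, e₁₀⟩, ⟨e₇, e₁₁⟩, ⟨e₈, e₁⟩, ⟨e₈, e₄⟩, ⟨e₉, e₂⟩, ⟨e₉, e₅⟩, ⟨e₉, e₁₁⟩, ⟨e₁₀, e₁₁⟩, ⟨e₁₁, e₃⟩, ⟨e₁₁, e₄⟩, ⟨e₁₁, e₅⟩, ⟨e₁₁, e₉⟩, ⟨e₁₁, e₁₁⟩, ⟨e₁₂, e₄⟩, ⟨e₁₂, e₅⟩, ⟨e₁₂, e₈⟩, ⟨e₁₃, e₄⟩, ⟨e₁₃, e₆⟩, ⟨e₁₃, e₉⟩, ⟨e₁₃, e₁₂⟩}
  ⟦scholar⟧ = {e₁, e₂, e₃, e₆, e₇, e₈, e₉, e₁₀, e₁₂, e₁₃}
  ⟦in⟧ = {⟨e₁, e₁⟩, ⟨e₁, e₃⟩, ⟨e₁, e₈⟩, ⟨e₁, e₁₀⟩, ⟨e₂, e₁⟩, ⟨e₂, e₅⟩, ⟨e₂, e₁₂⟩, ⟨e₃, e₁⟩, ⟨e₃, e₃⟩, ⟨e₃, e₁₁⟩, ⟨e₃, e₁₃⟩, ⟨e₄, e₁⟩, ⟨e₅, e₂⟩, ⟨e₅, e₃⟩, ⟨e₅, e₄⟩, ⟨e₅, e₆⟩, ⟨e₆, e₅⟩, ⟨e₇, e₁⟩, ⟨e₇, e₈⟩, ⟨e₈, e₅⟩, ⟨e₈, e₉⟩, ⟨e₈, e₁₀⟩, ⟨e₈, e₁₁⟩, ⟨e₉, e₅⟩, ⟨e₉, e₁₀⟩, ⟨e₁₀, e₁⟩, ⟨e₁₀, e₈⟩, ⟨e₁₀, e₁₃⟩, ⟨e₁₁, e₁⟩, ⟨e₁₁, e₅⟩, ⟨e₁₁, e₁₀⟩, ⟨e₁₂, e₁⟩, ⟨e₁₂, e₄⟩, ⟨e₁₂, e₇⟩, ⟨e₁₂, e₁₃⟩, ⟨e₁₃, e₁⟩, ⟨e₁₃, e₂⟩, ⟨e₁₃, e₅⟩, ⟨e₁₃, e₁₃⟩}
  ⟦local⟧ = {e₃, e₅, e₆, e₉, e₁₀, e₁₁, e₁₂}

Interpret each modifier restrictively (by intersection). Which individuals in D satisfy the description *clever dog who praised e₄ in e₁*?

⟦who praised e₄⟧ = {x : ⟨x, e₄⟩ ∈ ⟦praised⟧} = {e₁, e₂, e₃, e₅, e₇, e₈, e₁₁, e₁₂, e₁₃}
⟦in e₁⟧ = {x : ⟨x, e₁⟩ ∈ ⟦in⟧} = {e₁, e₂, e₃, e₄, e₇, e₁₀, e₁₁, e₁₂, e₁₃}
⟦dog⟧ = {e₁, e₂, e₃, e₄, e₈, e₉, e₁₀, e₁₃}
… ∩ ⟦who praised e₄⟧ = {e₁, e₂, e₃, e₄, e₈, e₉, e₁₀, e₁₃} ∩ {e₁, e₂, e₃, e₅, e₇, e₈, e₁₁, e₁₂, e₁₃} = {e₁, e₂, e₃, e₈, e₁₃}
… ∩ ⟦in e₁⟧ = {e₁, e₂, e₃, e₈, e₁₃} ∩ {e₁, e₂, e₃, e₄, e₇, e₁₀, e₁₁, e₁₂, e₁₃} = {e₁, e₂, e₃, e₁₃}
… ∩ ⟦clever⟧ = {e₁, e₂, e₃, e₁₃} ∩ {e₁, e₃, e₅, e₈} = {e₁, e₃}
So ⟦clever dog who praised e₄ in e₁⟧ = {e₁, e₃}.

{e₁, e₃}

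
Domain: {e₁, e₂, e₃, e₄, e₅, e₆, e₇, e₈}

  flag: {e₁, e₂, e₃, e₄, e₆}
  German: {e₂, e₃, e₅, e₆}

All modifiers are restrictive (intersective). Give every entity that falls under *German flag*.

{e₂, e₃, e₆}

⟦flag⟧ = {e₁, e₂, e₃, e₄, e₆}
… ∩ ⟦German⟧ = {e₁, e₂, e₃, e₄, e₆} ∩ {e₂, e₃, e₅, e₆} = {e₂, e₃, e₆}
So ⟦German flag⟧ = {e₂, e₃, e₆}.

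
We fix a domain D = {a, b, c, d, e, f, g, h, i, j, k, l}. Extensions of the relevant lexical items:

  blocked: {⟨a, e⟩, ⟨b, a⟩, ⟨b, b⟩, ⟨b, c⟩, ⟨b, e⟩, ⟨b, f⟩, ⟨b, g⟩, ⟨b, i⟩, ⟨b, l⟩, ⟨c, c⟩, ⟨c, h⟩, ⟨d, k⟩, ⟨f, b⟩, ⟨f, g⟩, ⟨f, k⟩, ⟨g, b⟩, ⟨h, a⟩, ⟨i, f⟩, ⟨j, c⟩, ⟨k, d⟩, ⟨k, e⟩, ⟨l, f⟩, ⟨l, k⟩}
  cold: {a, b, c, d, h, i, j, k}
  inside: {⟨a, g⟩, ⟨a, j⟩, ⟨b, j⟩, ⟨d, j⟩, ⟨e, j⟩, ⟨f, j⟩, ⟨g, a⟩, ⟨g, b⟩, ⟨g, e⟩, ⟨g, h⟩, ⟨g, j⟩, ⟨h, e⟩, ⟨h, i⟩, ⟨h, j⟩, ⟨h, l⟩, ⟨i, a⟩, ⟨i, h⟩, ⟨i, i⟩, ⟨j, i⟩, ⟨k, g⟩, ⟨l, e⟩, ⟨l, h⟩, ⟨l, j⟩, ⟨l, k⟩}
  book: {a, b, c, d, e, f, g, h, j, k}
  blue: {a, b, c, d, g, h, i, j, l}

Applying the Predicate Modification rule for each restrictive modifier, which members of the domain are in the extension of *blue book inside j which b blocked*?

⟦inside j⟧ = {x : ⟨x, j⟩ ∈ ⟦inside⟧} = {a, b, d, e, f, g, h, l}
⟦which b blocked⟧ = {x : ⟨b, x⟩ ∈ ⟦blocked⟧} = {a, b, c, e, f, g, i, l}
⟦book⟧ = {a, b, c, d, e, f, g, h, j, k}
… ∩ ⟦inside j⟧ = {a, b, c, d, e, f, g, h, j, k} ∩ {a, b, d, e, f, g, h, l} = {a, b, d, e, f, g, h}
… ∩ ⟦which b blocked⟧ = {a, b, d, e, f, g, h} ∩ {a, b, c, e, f, g, i, l} = {a, b, e, f, g}
… ∩ ⟦blue⟧ = {a, b, e, f, g} ∩ {a, b, c, d, g, h, i, j, l} = {a, b, g}
So ⟦blue book inside j which b blocked⟧ = {a, b, g}.

{a, b, g}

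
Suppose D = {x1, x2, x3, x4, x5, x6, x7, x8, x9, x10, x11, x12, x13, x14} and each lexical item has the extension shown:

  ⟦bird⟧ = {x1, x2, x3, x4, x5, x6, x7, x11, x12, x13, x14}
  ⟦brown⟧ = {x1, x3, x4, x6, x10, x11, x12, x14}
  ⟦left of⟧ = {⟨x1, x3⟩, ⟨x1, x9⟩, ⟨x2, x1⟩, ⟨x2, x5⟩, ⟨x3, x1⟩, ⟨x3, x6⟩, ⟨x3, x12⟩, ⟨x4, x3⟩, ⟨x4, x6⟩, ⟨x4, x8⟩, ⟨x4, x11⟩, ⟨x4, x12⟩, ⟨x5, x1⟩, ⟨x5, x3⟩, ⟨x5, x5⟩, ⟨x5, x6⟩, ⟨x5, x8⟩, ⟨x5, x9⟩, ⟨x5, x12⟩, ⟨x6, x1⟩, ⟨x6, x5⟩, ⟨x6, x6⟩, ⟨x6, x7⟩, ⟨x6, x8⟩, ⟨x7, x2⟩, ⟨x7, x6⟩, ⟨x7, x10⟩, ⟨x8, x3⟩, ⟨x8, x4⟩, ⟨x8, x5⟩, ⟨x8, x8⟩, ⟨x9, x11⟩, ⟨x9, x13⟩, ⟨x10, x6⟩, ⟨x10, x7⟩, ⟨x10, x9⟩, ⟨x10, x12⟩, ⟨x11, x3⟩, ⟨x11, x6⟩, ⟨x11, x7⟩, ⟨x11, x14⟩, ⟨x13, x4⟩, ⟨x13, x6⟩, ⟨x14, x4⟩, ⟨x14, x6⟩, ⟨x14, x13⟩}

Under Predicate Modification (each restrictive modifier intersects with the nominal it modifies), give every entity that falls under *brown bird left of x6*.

{x3, x4, x6, x11, x14}

⟦left of x6⟧ = {x : ⟨x, x6⟩ ∈ ⟦left of⟧} = {x3, x4, x5, x6, x7, x10, x11, x13, x14}
⟦bird⟧ = {x1, x2, x3, x4, x5, x6, x7, x11, x12, x13, x14}
… ∩ ⟦left of x6⟧ = {x1, x2, x3, x4, x5, x6, x7, x11, x12, x13, x14} ∩ {x3, x4, x5, x6, x7, x10, x11, x13, x14} = {x3, x4, x5, x6, x7, x11, x13, x14}
… ∩ ⟦brown⟧ = {x3, x4, x5, x6, x7, x11, x13, x14} ∩ {x1, x3, x4, x6, x10, x11, x12, x14} = {x3, x4, x6, x11, x14}
So ⟦brown bird left of x6⟧ = {x3, x4, x6, x11, x14}.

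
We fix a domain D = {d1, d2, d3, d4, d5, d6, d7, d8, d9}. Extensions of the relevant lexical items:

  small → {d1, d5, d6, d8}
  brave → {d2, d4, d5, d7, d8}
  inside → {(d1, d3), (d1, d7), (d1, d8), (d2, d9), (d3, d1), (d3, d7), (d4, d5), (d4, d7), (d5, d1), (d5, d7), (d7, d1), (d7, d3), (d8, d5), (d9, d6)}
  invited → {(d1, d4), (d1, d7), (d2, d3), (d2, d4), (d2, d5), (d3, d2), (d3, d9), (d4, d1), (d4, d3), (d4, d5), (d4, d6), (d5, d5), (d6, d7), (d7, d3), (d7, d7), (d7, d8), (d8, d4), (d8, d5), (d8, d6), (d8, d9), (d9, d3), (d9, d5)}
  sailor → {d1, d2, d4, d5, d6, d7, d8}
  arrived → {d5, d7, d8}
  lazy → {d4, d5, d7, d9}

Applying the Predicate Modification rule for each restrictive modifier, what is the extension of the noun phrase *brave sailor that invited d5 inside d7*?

⟦that invited d5⟧ = {x : ⟨x, d5⟩ ∈ ⟦invited⟧} = {d2, d4, d5, d8, d9}
⟦inside d7⟧ = {x : ⟨x, d7⟩ ∈ ⟦inside⟧} = {d1, d3, d4, d5}
⟦sailor⟧ = {d1, d2, d4, d5, d6, d7, d8}
… ∩ ⟦that invited d5⟧ = {d1, d2, d4, d5, d6, d7, d8} ∩ {d2, d4, d5, d8, d9} = {d2, d4, d5, d8}
… ∩ ⟦inside d7⟧ = {d2, d4, d5, d8} ∩ {d1, d3, d4, d5} = {d4, d5}
… ∩ ⟦brave⟧ = {d4, d5} ∩ {d2, d4, d5, d7, d8} = {d4, d5}
So ⟦brave sailor that invited d5 inside d7⟧ = {d4, d5}.

{d4, d5}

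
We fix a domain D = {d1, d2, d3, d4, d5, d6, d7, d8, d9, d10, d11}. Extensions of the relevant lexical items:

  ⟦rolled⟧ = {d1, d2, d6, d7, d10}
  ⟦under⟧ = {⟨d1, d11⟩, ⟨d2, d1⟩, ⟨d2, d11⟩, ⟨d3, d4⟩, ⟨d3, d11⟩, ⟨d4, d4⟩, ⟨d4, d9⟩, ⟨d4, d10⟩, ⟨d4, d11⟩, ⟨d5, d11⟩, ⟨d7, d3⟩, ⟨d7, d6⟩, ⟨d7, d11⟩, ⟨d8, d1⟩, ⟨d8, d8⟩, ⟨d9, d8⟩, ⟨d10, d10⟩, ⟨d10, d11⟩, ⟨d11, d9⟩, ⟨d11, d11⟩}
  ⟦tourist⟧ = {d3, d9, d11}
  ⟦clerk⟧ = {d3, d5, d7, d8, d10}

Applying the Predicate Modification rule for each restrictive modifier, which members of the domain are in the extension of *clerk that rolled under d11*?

⟦that rolled⟧ = ⟦rolled⟧ = {d1, d2, d6, d7, d10}
⟦under d11⟧ = {x : ⟨x, d11⟩ ∈ ⟦under⟧} = {d1, d2, d3, d4, d5, d7, d10, d11}
⟦clerk⟧ = {d3, d5, d7, d8, d10}
… ∩ ⟦that rolled⟧ = {d3, d5, d7, d8, d10} ∩ {d1, d2, d6, d7, d10} = {d7, d10}
… ∩ ⟦under d11⟧ = {d7, d10} ∩ {d1, d2, d3, d4, d5, d7, d10, d11} = {d7, d10}
So ⟦clerk that rolled under d11⟧ = {d7, d10}.

{d7, d10}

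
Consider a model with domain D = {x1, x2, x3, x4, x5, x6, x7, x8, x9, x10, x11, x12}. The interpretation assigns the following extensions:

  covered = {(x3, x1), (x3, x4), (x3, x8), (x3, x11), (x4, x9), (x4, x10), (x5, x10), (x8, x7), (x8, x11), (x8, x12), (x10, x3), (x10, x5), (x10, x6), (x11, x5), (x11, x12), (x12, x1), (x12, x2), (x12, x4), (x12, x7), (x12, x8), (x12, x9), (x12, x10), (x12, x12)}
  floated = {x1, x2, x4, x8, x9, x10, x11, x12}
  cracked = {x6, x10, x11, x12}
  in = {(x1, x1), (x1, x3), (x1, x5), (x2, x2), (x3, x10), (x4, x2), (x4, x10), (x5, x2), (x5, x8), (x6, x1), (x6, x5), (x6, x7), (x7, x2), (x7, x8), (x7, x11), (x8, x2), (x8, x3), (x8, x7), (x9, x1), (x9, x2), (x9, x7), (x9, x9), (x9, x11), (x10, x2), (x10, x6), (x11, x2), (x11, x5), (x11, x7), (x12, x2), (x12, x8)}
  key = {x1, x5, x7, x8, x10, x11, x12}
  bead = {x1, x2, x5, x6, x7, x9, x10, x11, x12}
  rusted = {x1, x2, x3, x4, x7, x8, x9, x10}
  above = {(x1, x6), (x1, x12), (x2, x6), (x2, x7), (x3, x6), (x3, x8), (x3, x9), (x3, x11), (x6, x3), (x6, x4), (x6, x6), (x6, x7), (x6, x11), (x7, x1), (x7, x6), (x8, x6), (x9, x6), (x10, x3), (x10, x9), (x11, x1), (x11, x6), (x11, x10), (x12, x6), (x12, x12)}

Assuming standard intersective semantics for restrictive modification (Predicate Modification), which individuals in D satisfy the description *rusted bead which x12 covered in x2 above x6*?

⟦which x12 covered⟧ = {x : ⟨x12, x⟩ ∈ ⟦covered⟧} = {x1, x2, x4, x7, x8, x9, x10, x12}
⟦in x2⟧ = {x : ⟨x, x2⟩ ∈ ⟦in⟧} = {x2, x4, x5, x7, x8, x9, x10, x11, x12}
⟦above x6⟧ = {x : ⟨x, x6⟩ ∈ ⟦above⟧} = {x1, x2, x3, x6, x7, x8, x9, x11, x12}
⟦bead⟧ = {x1, x2, x5, x6, x7, x9, x10, x11, x12}
… ∩ ⟦which x12 covered⟧ = {x1, x2, x5, x6, x7, x9, x10, x11, x12} ∩ {x1, x2, x4, x7, x8, x9, x10, x12} = {x1, x2, x7, x9, x10, x12}
… ∩ ⟦in x2⟧ = {x1, x2, x7, x9, x10, x12} ∩ {x2, x4, x5, x7, x8, x9, x10, x11, x12} = {x2, x7, x9, x10, x12}
… ∩ ⟦above x6⟧ = {x2, x7, x9, x10, x12} ∩ {x1, x2, x3, x6, x7, x8, x9, x11, x12} = {x2, x7, x9, x12}
… ∩ ⟦rusted⟧ = {x2, x7, x9, x12} ∩ {x1, x2, x3, x4, x7, x8, x9, x10} = {x2, x7, x9}
So ⟦rusted bead which x12 covered in x2 above x6⟧ = {x2, x7, x9}.

{x2, x7, x9}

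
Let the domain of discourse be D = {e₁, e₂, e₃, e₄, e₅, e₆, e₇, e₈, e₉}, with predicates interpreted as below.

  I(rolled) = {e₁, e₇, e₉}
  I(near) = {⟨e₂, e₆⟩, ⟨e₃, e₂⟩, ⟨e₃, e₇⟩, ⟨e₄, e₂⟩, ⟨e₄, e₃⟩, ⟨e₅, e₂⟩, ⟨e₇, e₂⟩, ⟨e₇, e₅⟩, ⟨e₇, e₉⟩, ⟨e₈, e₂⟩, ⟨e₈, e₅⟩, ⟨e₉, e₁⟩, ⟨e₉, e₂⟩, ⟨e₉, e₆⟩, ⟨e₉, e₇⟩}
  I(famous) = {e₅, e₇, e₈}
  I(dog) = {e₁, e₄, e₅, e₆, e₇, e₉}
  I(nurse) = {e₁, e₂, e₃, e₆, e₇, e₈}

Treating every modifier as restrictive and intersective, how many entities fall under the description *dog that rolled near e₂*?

2

⟦that rolled⟧ = ⟦rolled⟧ = {e₁, e₇, e₉}
⟦near e₂⟧ = {x : ⟨x, e₂⟩ ∈ ⟦near⟧} = {e₃, e₄, e₅, e₇, e₈, e₉}
⟦dog⟧ = {e₁, e₄, e₅, e₆, e₇, e₉}
… ∩ ⟦that rolled⟧ = {e₁, e₄, e₅, e₆, e₇, e₉} ∩ {e₁, e₇, e₉} = {e₁, e₇, e₉}
… ∩ ⟦near e₂⟧ = {e₁, e₇, e₉} ∩ {e₃, e₄, e₅, e₇, e₈, e₉} = {e₇, e₉}
⟦dog that rolled near e₂⟧ = {e₇, e₉}, so the cardinality is 2.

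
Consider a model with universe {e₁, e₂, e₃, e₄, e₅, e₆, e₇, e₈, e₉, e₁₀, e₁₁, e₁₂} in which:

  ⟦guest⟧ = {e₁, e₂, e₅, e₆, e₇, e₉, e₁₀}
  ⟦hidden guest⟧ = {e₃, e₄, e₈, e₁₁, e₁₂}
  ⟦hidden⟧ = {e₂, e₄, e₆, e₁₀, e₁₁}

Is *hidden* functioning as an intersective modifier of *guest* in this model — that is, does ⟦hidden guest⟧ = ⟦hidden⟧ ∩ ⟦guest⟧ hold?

⟦hidden⟧ ∩ ⟦guest⟧ = {e₂, e₄, e₆, e₁₀, e₁₁} ∩ {e₁, e₂, e₅, e₆, e₇, e₉, e₁₀} = {e₂, e₆, e₁₀}
Observed ⟦hidden guest⟧ = {e₃, e₄, e₈, e₁₁, e₁₂}.
These differ, so the modifier is not intersective in this model.

no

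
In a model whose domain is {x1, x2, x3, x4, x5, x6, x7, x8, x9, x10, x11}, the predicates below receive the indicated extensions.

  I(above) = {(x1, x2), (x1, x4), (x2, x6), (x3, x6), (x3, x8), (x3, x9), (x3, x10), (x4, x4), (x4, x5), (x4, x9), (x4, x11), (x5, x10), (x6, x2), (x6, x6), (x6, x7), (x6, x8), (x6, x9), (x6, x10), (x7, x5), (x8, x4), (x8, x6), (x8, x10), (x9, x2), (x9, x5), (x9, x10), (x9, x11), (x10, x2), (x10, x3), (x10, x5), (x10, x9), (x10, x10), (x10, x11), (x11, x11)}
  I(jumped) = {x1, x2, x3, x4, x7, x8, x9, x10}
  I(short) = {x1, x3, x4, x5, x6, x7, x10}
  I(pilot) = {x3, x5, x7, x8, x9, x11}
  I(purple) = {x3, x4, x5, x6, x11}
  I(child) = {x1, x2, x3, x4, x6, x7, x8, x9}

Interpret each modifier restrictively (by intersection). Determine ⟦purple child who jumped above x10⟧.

⟦who jumped⟧ = ⟦jumped⟧ = {x1, x2, x3, x4, x7, x8, x9, x10}
⟦above x10⟧ = {x : ⟨x, x10⟩ ∈ ⟦above⟧} = {x3, x5, x6, x8, x9, x10}
⟦child⟧ = {x1, x2, x3, x4, x6, x7, x8, x9}
… ∩ ⟦who jumped⟧ = {x1, x2, x3, x4, x6, x7, x8, x9} ∩ {x1, x2, x3, x4, x7, x8, x9, x10} = {x1, x2, x3, x4, x7, x8, x9}
… ∩ ⟦above x10⟧ = {x1, x2, x3, x4, x7, x8, x9} ∩ {x3, x5, x6, x8, x9, x10} = {x3, x8, x9}
… ∩ ⟦purple⟧ = {x3, x8, x9} ∩ {x3, x4, x5, x6, x11} = {x3}
So ⟦purple child who jumped above x10⟧ = {x3}.

{x3}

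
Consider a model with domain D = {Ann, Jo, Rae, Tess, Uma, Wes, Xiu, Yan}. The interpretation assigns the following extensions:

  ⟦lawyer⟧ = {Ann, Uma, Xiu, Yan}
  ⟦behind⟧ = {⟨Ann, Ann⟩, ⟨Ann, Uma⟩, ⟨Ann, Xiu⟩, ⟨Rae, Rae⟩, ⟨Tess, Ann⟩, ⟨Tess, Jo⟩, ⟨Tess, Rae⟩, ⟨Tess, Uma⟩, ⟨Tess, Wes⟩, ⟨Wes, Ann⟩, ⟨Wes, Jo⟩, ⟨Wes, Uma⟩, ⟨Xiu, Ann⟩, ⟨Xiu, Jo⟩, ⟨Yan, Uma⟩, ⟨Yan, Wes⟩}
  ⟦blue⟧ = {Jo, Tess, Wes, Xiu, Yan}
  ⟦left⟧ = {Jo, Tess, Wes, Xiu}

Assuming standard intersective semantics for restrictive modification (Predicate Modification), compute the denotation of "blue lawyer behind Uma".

⟦behind Uma⟧ = {x : ⟨x, Uma⟩ ∈ ⟦behind⟧} = {Ann, Tess, Wes, Yan}
⟦lawyer⟧ = {Ann, Uma, Xiu, Yan}
… ∩ ⟦behind Uma⟧ = {Ann, Uma, Xiu, Yan} ∩ {Ann, Tess, Wes, Yan} = {Ann, Yan}
… ∩ ⟦blue⟧ = {Ann, Yan} ∩ {Jo, Tess, Wes, Xiu, Yan} = {Yan}
So ⟦blue lawyer behind Uma⟧ = {Yan}.

{Yan}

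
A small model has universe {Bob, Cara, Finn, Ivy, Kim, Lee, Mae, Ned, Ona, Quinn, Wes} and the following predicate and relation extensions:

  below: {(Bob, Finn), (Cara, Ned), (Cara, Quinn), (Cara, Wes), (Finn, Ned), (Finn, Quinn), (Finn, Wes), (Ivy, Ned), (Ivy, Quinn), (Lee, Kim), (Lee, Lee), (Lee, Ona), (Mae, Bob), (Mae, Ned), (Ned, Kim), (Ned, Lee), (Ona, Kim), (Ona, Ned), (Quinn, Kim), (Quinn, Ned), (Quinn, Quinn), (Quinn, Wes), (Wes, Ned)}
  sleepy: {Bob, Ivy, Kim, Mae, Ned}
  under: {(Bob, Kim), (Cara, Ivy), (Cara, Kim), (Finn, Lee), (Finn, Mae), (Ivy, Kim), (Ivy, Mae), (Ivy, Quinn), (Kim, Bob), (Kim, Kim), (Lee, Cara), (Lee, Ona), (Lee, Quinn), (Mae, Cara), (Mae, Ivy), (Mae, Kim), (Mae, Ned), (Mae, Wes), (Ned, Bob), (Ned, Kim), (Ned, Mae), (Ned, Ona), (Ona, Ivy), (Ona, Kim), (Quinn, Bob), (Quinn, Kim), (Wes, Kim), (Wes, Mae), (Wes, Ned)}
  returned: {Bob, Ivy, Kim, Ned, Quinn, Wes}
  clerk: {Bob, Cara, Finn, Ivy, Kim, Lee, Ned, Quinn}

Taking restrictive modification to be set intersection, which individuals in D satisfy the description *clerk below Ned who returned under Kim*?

⟦below Ned⟧ = {x : ⟨x, Ned⟩ ∈ ⟦below⟧} = {Cara, Finn, Ivy, Mae, Ona, Quinn, Wes}
⟦who returned⟧ = ⟦returned⟧ = {Bob, Ivy, Kim, Ned, Quinn, Wes}
⟦under Kim⟧ = {x : ⟨x, Kim⟩ ∈ ⟦under⟧} = {Bob, Cara, Ivy, Kim, Mae, Ned, Ona, Quinn, Wes}
⟦clerk⟧ = {Bob, Cara, Finn, Ivy, Kim, Lee, Ned, Quinn}
… ∩ ⟦below Ned⟧ = {Bob, Cara, Finn, Ivy, Kim, Lee, Ned, Quinn} ∩ {Cara, Finn, Ivy, Mae, Ona, Quinn, Wes} = {Cara, Finn, Ivy, Quinn}
… ∩ ⟦who returned⟧ = {Cara, Finn, Ivy, Quinn} ∩ {Bob, Ivy, Kim, Ned, Quinn, Wes} = {Ivy, Quinn}
… ∩ ⟦under Kim⟧ = {Ivy, Quinn} ∩ {Bob, Cara, Ivy, Kim, Mae, Ned, Ona, Quinn, Wes} = {Ivy, Quinn}
So ⟦clerk below Ned who returned under Kim⟧ = {Ivy, Quinn}.

{Ivy, Quinn}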